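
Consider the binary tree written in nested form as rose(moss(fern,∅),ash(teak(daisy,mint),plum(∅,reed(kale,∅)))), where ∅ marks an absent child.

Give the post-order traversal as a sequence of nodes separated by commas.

fern, moss, daisy, mint, teak, kale, reed, plum, ash, rose

Post-order visits the left subtree, then the right subtree, then the node.
At rose: go left to moss.
  At moss: go left to fern.
    fern is a leaf — visit fern.
  At moss: no right child.
  Visit moss.
At rose: go right to ash.
  At ash: go left to teak.
    At teak: go left to daisy.
      daisy is a leaf — visit daisy.
    At teak: go right to mint.
      mint is a leaf — visit mint.
    Visit teak.
  At ash: go right to plum.
    At plum: no left child.
    At plum: go right to reed.
      At reed: go left to kale.
        kale is a leaf — visit kale.
      At reed: no right child.
      Visit reed.
    Visit plum.
  Visit ash.
Visit rose.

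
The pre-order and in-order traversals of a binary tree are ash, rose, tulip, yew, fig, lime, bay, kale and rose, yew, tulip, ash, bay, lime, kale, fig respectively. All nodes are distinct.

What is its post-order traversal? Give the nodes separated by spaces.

The first element of pre-order is the root; it splits in-order into left and right subtrees.
Root ash: left subtree has 3 nodes {rose, yew, tulip}, right has 4 {bay, lime, kale, fig}.
  Root rose: left subtree has 0 nodes { }, right has 2 {yew, tulip}.
    Root tulip: left subtree has 1 node {yew}, right has 0 { }.
  Root fig: left subtree has 3 nodes {bay, lime, kale}, right has 0 { }.
    Root lime: left subtree has 1 node {bay}, right has 1 {kale}.

yew tulip rose bay kale lime fig ash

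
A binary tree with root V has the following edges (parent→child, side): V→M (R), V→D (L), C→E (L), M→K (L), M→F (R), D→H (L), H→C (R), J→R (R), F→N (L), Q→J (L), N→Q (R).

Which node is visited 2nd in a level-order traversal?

Level-order visits nodes level by level from the root, left to right within each level.
Level 0: V
Level 1: D, M
Level 2: H, K, F
Level 3: C, N
Level 4: E, Q
Level 5: J
Level 6: R
Full level-order sequence: V, D, M, H, K, F, C, N, E, Q, J, R.

D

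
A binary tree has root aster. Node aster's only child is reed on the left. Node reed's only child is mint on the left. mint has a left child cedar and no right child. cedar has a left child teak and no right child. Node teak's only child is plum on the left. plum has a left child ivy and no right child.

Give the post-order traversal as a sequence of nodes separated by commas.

Post-order visits the left subtree, then the right subtree, then the node.
At aster: go left to reed.
  At reed: go left to mint.
    At mint: go left to cedar.
      At cedar: go left to teak.
        At teak: go left to plum.
          At plum: go left to ivy.
            ivy is a leaf — visit ivy.
          At plum: no right child.
          Visit plum.
        At teak: no right child.
        Visit teak.
      At cedar: no right child.
      Visit cedar.
    At mint: no right child.
    Visit mint.
  At reed: no right child.
  Visit reed.
At aster: no right child.
Visit aster.

ivy, plum, teak, cedar, mint, reed, aster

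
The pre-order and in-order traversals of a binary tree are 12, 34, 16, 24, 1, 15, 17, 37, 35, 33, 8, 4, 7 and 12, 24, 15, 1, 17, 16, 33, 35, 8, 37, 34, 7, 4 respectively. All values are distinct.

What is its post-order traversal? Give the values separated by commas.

The first element of pre-order is the root; it splits in-order into left and right subtrees.
Root 12: left subtree has 0 nodes { }, right has 12 {24, 15, 1, 17, 16, 33, 35, 8, 37, 34, 7, 4}.
  Root 34: left subtree has 9 nodes {24, 15, 1, 17, 16, 33, 35, 8, 37}, right has 2 {7, 4}.
    Root 16: left subtree has 4 nodes {24, 15, 1, 17}, right has 4 {33, 35, 8, 37}.
      Root 24: left subtree has 0 nodes { }, right has 3 {15, 1, 17}.
        Root 1: left subtree has 1 node {15}, right has 1 {17}.
      Root 37: left subtree has 3 nodes {33, 35, 8}, right has 0 { }.
        Root 35: left subtree has 1 node {33}, right has 1 {8}.
    Root 4: left subtree has 1 node {7}, right has 0 { }.

15, 17, 1, 24, 33, 8, 35, 37, 16, 7, 4, 34, 12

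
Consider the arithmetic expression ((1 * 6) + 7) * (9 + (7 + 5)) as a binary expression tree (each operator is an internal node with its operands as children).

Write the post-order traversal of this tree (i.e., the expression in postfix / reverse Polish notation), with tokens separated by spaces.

Post-order on an expression tree gives postfix notation: for each operator, emit left operand, right operand, then the operator.

1 6 * 7 + 9 7 5 + + *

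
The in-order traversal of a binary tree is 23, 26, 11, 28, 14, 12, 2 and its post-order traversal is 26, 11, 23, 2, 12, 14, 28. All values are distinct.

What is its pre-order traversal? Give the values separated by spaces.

28 23 11 26 14 12 2

The last element of post-order is the root; it splits in-order into left and right subtrees.
Root 28: left subtree has 3 nodes {23, 26, 11}, right has 3 {14, 12, 2}.
  Root 23: left subtree has 0 nodes { }, right has 2 {26, 11}.
    Root 11: left subtree has 1 node {26}, right has 0 { }.
  Root 14: left subtree has 0 nodes { }, right has 2 {12, 2}.
    Root 12: left subtree has 0 nodes { }, right has 1 {2}.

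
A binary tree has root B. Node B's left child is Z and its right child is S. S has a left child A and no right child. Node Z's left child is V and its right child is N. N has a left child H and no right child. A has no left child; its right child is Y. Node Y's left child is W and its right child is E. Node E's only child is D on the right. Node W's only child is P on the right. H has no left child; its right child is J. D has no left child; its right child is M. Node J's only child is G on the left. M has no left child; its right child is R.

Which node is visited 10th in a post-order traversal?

Post-order visits the left subtree, then the right subtree, then the node.
At B: go left to Z.
  At Z: go left to V.
    V is a leaf — visit V.
  At Z: go right to N.
    At N: go left to H.
      At H: no left child.
      At H: go right to J.
        At J: go left to G.
          G is a leaf — visit G.
        At J: no right child.
        Visit J.
      Visit H.
    At N: no right child.
    Visit N.
  Visit Z.
At B: go right to S.
  At S: go left to A.
    At A: no left child.
    At A: go right to Y.
      At Y: go left to W.
        At W: no left child.
        At W: go right to P.
          P is a leaf — visit P.
        Visit W.
      At Y: go right to E.
        At E: no left child.
        At E: go right to D.
          At D: no left child.
          At D: go right to M.
            At M: no left child.
            At M: go right to R.
              R is a leaf — visit R.
            Visit M.
          Visit D.
        Visit E.
      Visit Y.
    Visit A.
  At S: no right child.
  Visit S.
Visit B.
Full post-order sequence: V, G, J, H, N, Z, P, W, R, M, D, E, Y, A, S, B.

M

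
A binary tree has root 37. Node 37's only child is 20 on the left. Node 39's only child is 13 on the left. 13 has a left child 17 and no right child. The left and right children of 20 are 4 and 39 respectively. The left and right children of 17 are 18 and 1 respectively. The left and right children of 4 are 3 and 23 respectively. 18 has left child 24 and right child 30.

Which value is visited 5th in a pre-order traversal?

23

Pre-order visits the node, then its left subtree, then its right subtree.
Visit 37.
At 37: go left to 20.
  Visit 20.
  At 20: go left to 4.
    Visit 4.
    At 4: go left to 3.
      3 is a leaf — visit 3.
    At 4: go right to 23.
      23 is a leaf — visit 23.
  At 20: go right to 39.
    Visit 39.
    At 39: go left to 13.
      Visit 13.
      At 13: go left to 17.
        Visit 17.
        At 17: go left to 18.
          Visit 18.
          At 18: go left to 24.
            24 is a leaf — visit 24.
          At 18: go right to 30.
            30 is a leaf — visit 30.
        At 17: go right to 1.
          1 is a leaf — visit 1.
      At 13: no right child.
    At 39: no right child.
At 37: no right child.
Full pre-order sequence: 37, 20, 4, 3, 23, 39, 13, 17, 18, 24, 30, 1.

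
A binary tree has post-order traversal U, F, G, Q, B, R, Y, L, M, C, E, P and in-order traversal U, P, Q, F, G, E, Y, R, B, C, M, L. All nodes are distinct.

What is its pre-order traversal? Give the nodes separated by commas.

The last element of post-order is the root; it splits in-order into left and right subtrees.
Root P: left subtree has 1 node {U}, right has 10 {Q, F, G, E, Y, R, B, C, M, L}.
  Root E: left subtree has 3 nodes {Q, F, G}, right has 6 {Y, R, B, C, M, L}.
    Root Q: left subtree has 0 nodes { }, right has 2 {F, G}.
      Root G: left subtree has 1 node {F}, right has 0 { }.
    Root C: left subtree has 3 nodes {Y, R, B}, right has 2 {M, L}.
      Root Y: left subtree has 0 nodes { }, right has 2 {R, B}.
        Root R: left subtree has 0 nodes { }, right has 1 {B}.
      Root M: left subtree has 0 nodes { }, right has 1 {L}.

P, U, E, Q, G, F, C, Y, R, B, M, L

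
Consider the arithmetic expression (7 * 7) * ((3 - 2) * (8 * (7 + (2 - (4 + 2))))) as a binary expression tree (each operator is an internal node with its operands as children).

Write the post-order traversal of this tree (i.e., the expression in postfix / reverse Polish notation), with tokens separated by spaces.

7 7 * 3 2 - 8 7 2 4 2 + - + * * *

Post-order on an expression tree gives postfix notation: for each operator, emit left operand, right operand, then the operator.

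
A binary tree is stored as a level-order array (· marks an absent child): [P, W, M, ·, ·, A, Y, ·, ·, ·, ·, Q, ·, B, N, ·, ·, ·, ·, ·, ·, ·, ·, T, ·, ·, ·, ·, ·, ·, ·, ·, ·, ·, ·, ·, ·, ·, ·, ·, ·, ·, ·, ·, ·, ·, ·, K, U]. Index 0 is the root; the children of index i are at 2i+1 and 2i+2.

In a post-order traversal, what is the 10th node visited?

Post-order visits the left subtree, then the right subtree, then the node.
At P: go left to W.
  W is a leaf — visit W.
At P: go right to M.
  At M: go left to A.
    At A: go left to Q.
      At Q: go left to T.
        At T: go left to K.
          K is a leaf — visit K.
        At T: go right to U.
          U is a leaf — visit U.
        Visit T.
      At Q: no right child.
      Visit Q.
    At A: no right child.
    Visit A.
  At M: go right to Y.
    At Y: go left to B.
      B is a leaf — visit B.
    At Y: go right to N.
      N is a leaf — visit N.
    Visit Y.
  Visit M.
Visit P.
Full post-order sequence: W, K, U, T, Q, A, B, N, Y, M, P.

M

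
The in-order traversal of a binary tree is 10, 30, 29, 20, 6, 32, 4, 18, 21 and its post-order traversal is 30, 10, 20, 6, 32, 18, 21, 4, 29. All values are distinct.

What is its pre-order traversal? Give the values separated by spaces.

The last element of post-order is the root; it splits in-order into left and right subtrees.
Root 29: left subtree has 2 nodes {10, 30}, right has 6 {20, 6, 32, 4, 18, 21}.
  Root 10: left subtree has 0 nodes { }, right has 1 {30}.
  Root 4: left subtree has 3 nodes {20, 6, 32}, right has 2 {18, 21}.
    Root 32: left subtree has 2 nodes {20, 6}, right has 0 { }.
      Root 6: left subtree has 1 node {20}, right has 0 { }.
    Root 21: left subtree has 1 node {18}, right has 0 { }.

29 10 30 4 32 6 20 21 18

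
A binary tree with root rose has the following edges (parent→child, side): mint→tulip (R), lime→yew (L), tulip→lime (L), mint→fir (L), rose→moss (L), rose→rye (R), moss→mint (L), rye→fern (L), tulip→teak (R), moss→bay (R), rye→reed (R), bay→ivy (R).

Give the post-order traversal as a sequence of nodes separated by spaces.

fir yew lime teak tulip mint ivy bay moss fern reed rye rose

Post-order visits the left subtree, then the right subtree, then the node.
At rose: go left to moss.
  At moss: go left to mint.
    At mint: go left to fir.
      fir is a leaf — visit fir.
    At mint: go right to tulip.
      At tulip: go left to lime.
        At lime: go left to yew.
          yew is a leaf — visit yew.
        At lime: no right child.
        Visit lime.
      At tulip: go right to teak.
        teak is a leaf — visit teak.
      Visit tulip.
    Visit mint.
  At moss: go right to bay.
    At bay: no left child.
    At bay: go right to ivy.
      ivy is a leaf — visit ivy.
    Visit bay.
  Visit moss.
At rose: go right to rye.
  At rye: go left to fern.
    fern is a leaf — visit fern.
  At rye: go right to reed.
    reed is a leaf — visit reed.
  Visit rye.
Visit rose.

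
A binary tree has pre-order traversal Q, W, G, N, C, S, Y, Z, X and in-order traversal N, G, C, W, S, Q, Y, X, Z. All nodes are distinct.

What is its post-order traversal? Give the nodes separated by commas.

N, C, G, S, W, X, Z, Y, Q

The first element of pre-order is the root; it splits in-order into left and right subtrees.
Root Q: left subtree has 5 nodes {N, G, C, W, S}, right has 3 {Y, X, Z}.
  Root W: left subtree has 3 nodes {N, G, C}, right has 1 {S}.
    Root G: left subtree has 1 node {N}, right has 1 {C}.
  Root Y: left subtree has 0 nodes { }, right has 2 {X, Z}.
    Root Z: left subtree has 1 node {X}, right has 0 { }.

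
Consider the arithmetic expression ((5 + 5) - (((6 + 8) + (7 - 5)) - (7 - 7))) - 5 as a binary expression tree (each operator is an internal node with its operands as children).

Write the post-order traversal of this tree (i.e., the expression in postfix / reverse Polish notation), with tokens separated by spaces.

5 5 + 6 8 + 7 5 - + 7 7 - - - 5 -

Post-order on an expression tree gives postfix notation: for each operator, emit left operand, right operand, then the operator.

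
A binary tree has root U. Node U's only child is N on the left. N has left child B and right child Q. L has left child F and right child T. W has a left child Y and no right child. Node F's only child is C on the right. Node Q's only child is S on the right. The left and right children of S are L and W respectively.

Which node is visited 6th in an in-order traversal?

L

In-order visits the left subtree, then the node, then the right subtree.
At U: go left to N.
  At N: go left to B.
    B is a leaf — visit B.
  Visit N.
  At N: go right to Q.
    At Q: no left child.
    Visit Q.
    At Q: go right to S.
      At S: go left to L.
        At L: go left to F.
          At F: no left child.
          Visit F.
          At F: go right to C.
            C is a leaf — visit C.
        Visit L.
        At L: go right to T.
          T is a leaf — visit T.
      Visit S.
      At S: go right to W.
        At W: go left to Y.
          Y is a leaf — visit Y.
        Visit W.
        At W: no right child.
Visit U.
At U: no right child.
Full in-order sequence: B, N, Q, F, C, L, T, S, Y, W, U.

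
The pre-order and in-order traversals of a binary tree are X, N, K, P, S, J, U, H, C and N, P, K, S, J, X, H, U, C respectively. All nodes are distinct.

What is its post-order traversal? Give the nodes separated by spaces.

The first element of pre-order is the root; it splits in-order into left and right subtrees.
Root X: left subtree has 5 nodes {N, P, K, S, J}, right has 3 {H, U, C}.
  Root N: left subtree has 0 nodes { }, right has 4 {P, K, S, J}.
    Root K: left subtree has 1 node {P}, right has 2 {S, J}.
      Root S: left subtree has 0 nodes { }, right has 1 {J}.
  Root U: left subtree has 1 node {H}, right has 1 {C}.

P J S K N H C U X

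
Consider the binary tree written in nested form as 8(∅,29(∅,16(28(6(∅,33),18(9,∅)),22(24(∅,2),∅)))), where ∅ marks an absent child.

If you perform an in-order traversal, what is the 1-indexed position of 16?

In-order visits the left subtree, then the node, then the right subtree.
At 8: no left child.
Visit 8.
At 8: go right to 29.
  At 29: no left child.
  Visit 29.
  At 29: go right to 16.
    At 16: go left to 28.
      At 28: go left to 6.
        At 6: no left child.
        Visit 6.
        At 6: go right to 33.
          33 is a leaf — visit 33.
      Visit 28.
      At 28: go right to 18.
        At 18: go left to 9.
          9 is a leaf — visit 9.
        Visit 18.
        At 18: no right child.
    Visit 16.
    At 16: go right to 22.
      At 22: go left to 24.
        At 24: no left child.
        Visit 24.
        At 24: go right to 2.
          2 is a leaf — visit 2.
      Visit 22.
      At 22: no right child.
Full in-order sequence: 8, 29, 6, 33, 28, 9, 18, 16, 24, 2, 22.

8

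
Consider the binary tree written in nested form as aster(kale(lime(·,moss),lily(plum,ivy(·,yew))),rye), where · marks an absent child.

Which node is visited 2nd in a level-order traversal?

kale

Level-order visits nodes level by level from the root, left to right within each level.
Level 0: aster
Level 1: kale, rye
Level 2: lime, lily
Level 3: moss, plum, ivy
Level 4: yew
Full level-order sequence: aster, kale, rye, lime, lily, moss, plum, ivy, yew.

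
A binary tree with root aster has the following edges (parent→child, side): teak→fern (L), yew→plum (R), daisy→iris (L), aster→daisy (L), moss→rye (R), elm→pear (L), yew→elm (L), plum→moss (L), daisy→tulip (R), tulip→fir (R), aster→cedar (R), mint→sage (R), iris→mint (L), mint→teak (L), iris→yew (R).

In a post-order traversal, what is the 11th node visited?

Post-order visits the left subtree, then the right subtree, then the node.
At aster: go left to daisy.
  At daisy: go left to iris.
    At iris: go left to mint.
      At mint: go left to teak.
        At teak: go left to fern.
          fern is a leaf — visit fern.
        At teak: no right child.
        Visit teak.
      At mint: go right to sage.
        sage is a leaf — visit sage.
      Visit mint.
    At iris: go right to yew.
      At yew: go left to elm.
        At elm: go left to pear.
          pear is a leaf — visit pear.
        At elm: no right child.
        Visit elm.
      At yew: go right to plum.
        At plum: go left to moss.
          At moss: no left child.
          At moss: go right to rye.
            rye is a leaf — visit rye.
          Visit moss.
        At plum: no right child.
        Visit plum.
      Visit yew.
    Visit iris.
  At daisy: go right to tulip.
    At tulip: no left child.
    At tulip: go right to fir.
      fir is a leaf — visit fir.
    Visit tulip.
  Visit daisy.
At aster: go right to cedar.
  cedar is a leaf — visit cedar.
Visit aster.
Full post-order sequence: fern, teak, sage, mint, pear, elm, rye, moss, plum, yew, iris, fir, tulip, daisy, cedar, aster.

iris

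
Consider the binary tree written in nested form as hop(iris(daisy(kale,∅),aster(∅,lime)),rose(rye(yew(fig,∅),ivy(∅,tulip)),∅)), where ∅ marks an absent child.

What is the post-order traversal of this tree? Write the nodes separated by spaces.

kale daisy lime aster iris fig yew tulip ivy rye rose hop

Post-order visits the left subtree, then the right subtree, then the node.
At hop: go left to iris.
  At iris: go left to daisy.
    At daisy: go left to kale.
      kale is a leaf — visit kale.
    At daisy: no right child.
    Visit daisy.
  At iris: go right to aster.
    At aster: no left child.
    At aster: go right to lime.
      lime is a leaf — visit lime.
    Visit aster.
  Visit iris.
At hop: go right to rose.
  At rose: go left to rye.
    At rye: go left to yew.
      At yew: go left to fig.
        fig is a leaf — visit fig.
      At yew: no right child.
      Visit yew.
    At rye: go right to ivy.
      At ivy: no left child.
      At ivy: go right to tulip.
        tulip is a leaf — visit tulip.
      Visit ivy.
    Visit rye.
  At rose: no right child.
  Visit rose.
Visit hop.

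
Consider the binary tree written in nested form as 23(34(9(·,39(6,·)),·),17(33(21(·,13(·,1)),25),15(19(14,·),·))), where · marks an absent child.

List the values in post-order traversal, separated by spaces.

6 39 9 34 1 13 21 25 33 14 19 15 17 23

Post-order visits the left subtree, then the right subtree, then the node.
At 23: go left to 34.
  At 34: go left to 9.
    At 9: no left child.
    At 9: go right to 39.
      At 39: go left to 6.
        6 is a leaf — visit 6.
      At 39: no right child.
      Visit 39.
    Visit 9.
  At 34: no right child.
  Visit 34.
At 23: go right to 17.
  At 17: go left to 33.
    At 33: go left to 21.
      At 21: no left child.
      At 21: go right to 13.
        At 13: no left child.
        At 13: go right to 1.
          1 is a leaf — visit 1.
        Visit 13.
      Visit 21.
    At 33: go right to 25.
      25 is a leaf — visit 25.
    Visit 33.
  At 17: go right to 15.
    At 15: go left to 19.
      At 19: go left to 14.
        14 is a leaf — visit 14.
      At 19: no right child.
      Visit 19.
    At 15: no right child.
    Visit 15.
  Visit 17.
Visit 23.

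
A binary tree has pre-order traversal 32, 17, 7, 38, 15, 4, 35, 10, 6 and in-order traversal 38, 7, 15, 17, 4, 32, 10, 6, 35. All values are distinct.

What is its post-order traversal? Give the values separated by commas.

The first element of pre-order is the root; it splits in-order into left and right subtrees.
Root 32: left subtree has 5 nodes {38, 7, 15, 17, 4}, right has 3 {10, 6, 35}.
  Root 17: left subtree has 3 nodes {38, 7, 15}, right has 1 {4}.
    Root 7: left subtree has 1 node {38}, right has 1 {15}.
  Root 35: left subtree has 2 nodes {10, 6}, right has 0 { }.
    Root 10: left subtree has 0 nodes { }, right has 1 {6}.

38, 15, 7, 4, 17, 6, 10, 35, 32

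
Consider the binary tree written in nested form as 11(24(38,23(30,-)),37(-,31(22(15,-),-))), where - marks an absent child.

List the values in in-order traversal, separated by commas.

38, 24, 30, 23, 11, 37, 15, 22, 31

In-order visits the left subtree, then the node, then the right subtree.
At 11: go left to 24.
  At 24: go left to 38.
    38 is a leaf — visit 38.
  Visit 24.
  At 24: go right to 23.
    At 23: go left to 30.
      30 is a leaf — visit 30.
    Visit 23.
    At 23: no right child.
Visit 11.
At 11: go right to 37.
  At 37: no left child.
  Visit 37.
  At 37: go right to 31.
    At 31: go left to 22.
      At 22: go left to 15.
        15 is a leaf — visit 15.
      Visit 22.
      At 22: no right child.
    Visit 31.
    At 31: no right child.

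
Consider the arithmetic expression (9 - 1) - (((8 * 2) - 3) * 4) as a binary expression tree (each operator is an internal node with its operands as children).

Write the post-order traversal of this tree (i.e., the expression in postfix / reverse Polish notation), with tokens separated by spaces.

Post-order on an expression tree gives postfix notation: for each operator, emit left operand, right operand, then the operator.

9 1 - 8 2 * 3 - 4 * -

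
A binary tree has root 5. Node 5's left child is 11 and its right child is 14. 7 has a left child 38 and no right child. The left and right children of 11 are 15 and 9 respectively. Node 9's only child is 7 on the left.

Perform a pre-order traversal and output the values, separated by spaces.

5 11 15 9 7 38 14

Pre-order visits the node, then its left subtree, then its right subtree.
Visit 5.
At 5: go left to 11.
  Visit 11.
  At 11: go left to 15.
    15 is a leaf — visit 15.
  At 11: go right to 9.
    Visit 9.
    At 9: go left to 7.
      Visit 7.
      At 7: go left to 38.
        38 is a leaf — visit 38.
      At 7: no right child.
    At 9: no right child.
At 5: go right to 14.
  14 is a leaf — visit 14.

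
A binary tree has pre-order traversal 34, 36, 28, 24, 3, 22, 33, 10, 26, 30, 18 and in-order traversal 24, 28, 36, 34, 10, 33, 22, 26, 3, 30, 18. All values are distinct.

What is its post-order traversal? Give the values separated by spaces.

The first element of pre-order is the root; it splits in-order into left and right subtrees.
Root 34: left subtree has 3 nodes {24, 28, 36}, right has 7 {10, 33, 22, 26, 3, 30, 18}.
  Root 36: left subtree has 2 nodes {24, 28}, right has 0 { }.
    Root 28: left subtree has 1 node {24}, right has 0 { }.
  Root 3: left subtree has 4 nodes {10, 33, 22, 26}, right has 2 {30, 18}.
    Root 22: left subtree has 2 nodes {10, 33}, right has 1 {26}.
      Root 33: left subtree has 1 node {10}, right has 0 { }.
    Root 30: left subtree has 0 nodes { }, right has 1 {18}.

24 28 36 10 33 26 22 18 30 3 34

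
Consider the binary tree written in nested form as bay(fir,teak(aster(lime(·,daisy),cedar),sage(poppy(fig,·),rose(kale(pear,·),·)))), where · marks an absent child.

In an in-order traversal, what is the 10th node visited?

In-order visits the left subtree, then the node, then the right subtree.
At bay: go left to fir.
  fir is a leaf — visit fir.
Visit bay.
At bay: go right to teak.
  At teak: go left to aster.
    At aster: go left to lime.
      At lime: no left child.
      Visit lime.
      At lime: go right to daisy.
        daisy is a leaf — visit daisy.
    Visit aster.
    At aster: go right to cedar.
      cedar is a leaf — visit cedar.
  Visit teak.
  At teak: go right to sage.
    At sage: go left to poppy.
      At poppy: go left to fig.
        fig is a leaf — visit fig.
      Visit poppy.
      At poppy: no right child.
    Visit sage.
    At sage: go right to rose.
      At rose: go left to kale.
        At kale: go left to pear.
          pear is a leaf — visit pear.
        Visit kale.
        At kale: no right child.
      Visit rose.
      At rose: no right child.
Full in-order sequence: fir, bay, lime, daisy, aster, cedar, teak, fig, poppy, sage, pear, kale, rose.

sage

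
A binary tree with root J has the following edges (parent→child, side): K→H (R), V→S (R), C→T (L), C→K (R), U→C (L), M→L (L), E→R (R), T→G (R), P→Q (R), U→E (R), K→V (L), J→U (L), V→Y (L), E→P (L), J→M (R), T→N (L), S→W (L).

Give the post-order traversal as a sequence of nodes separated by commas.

Post-order visits the left subtree, then the right subtree, then the node.
At J: go left to U.
  At U: go left to C.
    At C: go left to T.
      At T: go left to N.
        N is a leaf — visit N.
      At T: go right to G.
        G is a leaf — visit G.
      Visit T.
    At C: go right to K.
      At K: go left to V.
        At V: go left to Y.
          Y is a leaf — visit Y.
        At V: go right to S.
          At S: go left to W.
            W is a leaf — visit W.
          At S: no right child.
          Visit S.
        Visit V.
      At K: go right to H.
        H is a leaf — visit H.
      Visit K.
    Visit C.
  At U: go right to E.
    At E: go left to P.
      At P: no left child.
      At P: go right to Q.
        Q is a leaf — visit Q.
      Visit P.
    At E: go right to R.
      R is a leaf — visit R.
    Visit E.
  Visit U.
At J: go right to M.
  At M: go left to L.
    L is a leaf — visit L.
  At M: no right child.
  Visit M.
Visit J.

N, G, T, Y, W, S, V, H, K, C, Q, P, R, E, U, L, M, J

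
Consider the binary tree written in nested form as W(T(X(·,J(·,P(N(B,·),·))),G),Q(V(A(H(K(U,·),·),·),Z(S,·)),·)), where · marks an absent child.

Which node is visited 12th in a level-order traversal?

S

Level-order visits nodes level by level from the root, left to right within each level.
Level 0: W
Level 1: T, Q
Level 2: X, G, V
Level 3: J, A, Z
Level 4: P, H, S
Level 5: N, K
Level 6: B, U
Full level-order sequence: W, T, Q, X, G, V, J, A, Z, P, H, S, N, K, B, U.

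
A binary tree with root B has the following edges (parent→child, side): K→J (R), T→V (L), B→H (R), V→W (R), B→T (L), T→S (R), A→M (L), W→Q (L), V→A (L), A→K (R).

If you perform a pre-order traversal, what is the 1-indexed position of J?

Pre-order visits the node, then its left subtree, then its right subtree.
Visit B.
At B: go left to T.
  Visit T.
  At T: go left to V.
    Visit V.
    At V: go left to A.
      Visit A.
      At A: go left to M.
        M is a leaf — visit M.
      At A: go right to K.
        Visit K.
        At K: no left child.
        At K: go right to J.
          J is a leaf — visit J.
    At V: go right to W.
      Visit W.
      At W: go left to Q.
        Q is a leaf — visit Q.
      At W: no right child.
  At T: go right to S.
    S is a leaf — visit S.
At B: go right to H.
  H is a leaf — visit H.
Full pre-order sequence: B, T, V, A, M, K, J, W, Q, S, H.

7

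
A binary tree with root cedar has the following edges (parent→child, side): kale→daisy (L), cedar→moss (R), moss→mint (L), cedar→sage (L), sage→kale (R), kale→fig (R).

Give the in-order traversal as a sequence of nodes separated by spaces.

sage daisy kale fig cedar mint moss

In-order visits the left subtree, then the node, then the right subtree.
At cedar: go left to sage.
  At sage: no left child.
  Visit sage.
  At sage: go right to kale.
    At kale: go left to daisy.
      daisy is a leaf — visit daisy.
    Visit kale.
    At kale: go right to fig.
      fig is a leaf — visit fig.
Visit cedar.
At cedar: go right to moss.
  At moss: go left to mint.
    mint is a leaf — visit mint.
  Visit moss.
  At moss: no right child.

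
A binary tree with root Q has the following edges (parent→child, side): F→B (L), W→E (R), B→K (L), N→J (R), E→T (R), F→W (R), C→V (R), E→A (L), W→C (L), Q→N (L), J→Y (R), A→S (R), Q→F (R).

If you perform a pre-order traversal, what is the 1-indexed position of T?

14

Pre-order visits the node, then its left subtree, then its right subtree.
Visit Q.
At Q: go left to N.
  Visit N.
  At N: no left child.
  At N: go right to J.
    Visit J.
    At J: no left child.
    At J: go right to Y.
      Y is a leaf — visit Y.
At Q: go right to F.
  Visit F.
  At F: go left to B.
    Visit B.
    At B: go left to K.
      K is a leaf — visit K.
    At B: no right child.
  At F: go right to W.
    Visit W.
    At W: go left to C.
      Visit C.
      At C: no left child.
      At C: go right to V.
        V is a leaf — visit V.
    At W: go right to E.
      Visit E.
      At E: go left to A.
        Visit A.
        At A: no left child.
        At A: go right to S.
          S is a leaf — visit S.
      At E: go right to T.
        T is a leaf — visit T.
Full pre-order sequence: Q, N, J, Y, F, B, K, W, C, V, E, A, S, T.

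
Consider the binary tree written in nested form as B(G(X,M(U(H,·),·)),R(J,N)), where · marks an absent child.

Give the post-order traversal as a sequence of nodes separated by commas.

Post-order visits the left subtree, then the right subtree, then the node.
At B: go left to G.
  At G: go left to X.
    X is a leaf — visit X.
  At G: go right to M.
    At M: go left to U.
      At U: go left to H.
        H is a leaf — visit H.
      At U: no right child.
      Visit U.
    At M: no right child.
    Visit M.
  Visit G.
At B: go right to R.
  At R: go left to J.
    J is a leaf — visit J.
  At R: go right to N.
    N is a leaf — visit N.
  Visit R.
Visit B.

X, H, U, M, G, J, N, R, B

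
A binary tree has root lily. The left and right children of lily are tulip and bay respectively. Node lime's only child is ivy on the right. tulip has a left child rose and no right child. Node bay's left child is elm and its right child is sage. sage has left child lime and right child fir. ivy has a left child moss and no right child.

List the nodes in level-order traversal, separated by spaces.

lily tulip bay rose elm sage lime fir ivy moss

Level-order visits nodes level by level from the root, left to right within each level.
Level 0: lily
Level 1: tulip, bay
Level 2: rose, elm, sage
Level 3: lime, fir
Level 4: ivy
Level 5: moss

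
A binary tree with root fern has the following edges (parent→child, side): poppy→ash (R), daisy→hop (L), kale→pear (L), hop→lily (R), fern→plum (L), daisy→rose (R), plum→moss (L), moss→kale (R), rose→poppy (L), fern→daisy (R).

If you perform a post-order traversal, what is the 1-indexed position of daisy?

Post-order visits the left subtree, then the right subtree, then the node.
At fern: go left to plum.
  At plum: go left to moss.
    At moss: no left child.
    At moss: go right to kale.
      At kale: go left to pear.
        pear is a leaf — visit pear.
      At kale: no right child.
      Visit kale.
    Visit moss.
  At plum: no right child.
  Visit plum.
At fern: go right to daisy.
  At daisy: go left to hop.
    At hop: no left child.
    At hop: go right to lily.
      lily is a leaf — visit lily.
    Visit hop.
  At daisy: go right to rose.
    At rose: go left to poppy.
      At poppy: no left child.
      At poppy: go right to ash.
        ash is a leaf — visit ash.
      Visit poppy.
    At rose: no right child.
    Visit rose.
  Visit daisy.
Visit fern.
Full post-order sequence: pear, kale, moss, plum, lily, hop, ash, poppy, rose, daisy, fern.

10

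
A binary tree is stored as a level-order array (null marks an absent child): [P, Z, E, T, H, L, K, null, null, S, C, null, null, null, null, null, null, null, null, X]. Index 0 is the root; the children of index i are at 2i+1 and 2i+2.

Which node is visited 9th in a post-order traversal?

E

Post-order visits the left subtree, then the right subtree, then the node.
At P: go left to Z.
  At Z: go left to T.
    T is a leaf — visit T.
  At Z: go right to H.
    At H: go left to S.
      At S: go left to X.
        X is a leaf — visit X.
      At S: no right child.
      Visit S.
    At H: go right to C.
      C is a leaf — visit C.
    Visit H.
  Visit Z.
At P: go right to E.
  At E: go left to L.
    L is a leaf — visit L.
  At E: go right to K.
    K is a leaf — visit K.
  Visit E.
Visit P.
Full post-order sequence: T, X, S, C, H, Z, L, K, E, P.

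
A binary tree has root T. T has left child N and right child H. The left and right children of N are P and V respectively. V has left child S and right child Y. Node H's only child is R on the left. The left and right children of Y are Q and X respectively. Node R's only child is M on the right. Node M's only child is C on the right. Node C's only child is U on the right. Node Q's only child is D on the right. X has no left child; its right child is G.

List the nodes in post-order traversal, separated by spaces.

P S D Q G X Y V N U C M R H T

Post-order visits the left subtree, then the right subtree, then the node.
At T: go left to N.
  At N: go left to P.
    P is a leaf — visit P.
  At N: go right to V.
    At V: go left to S.
      S is a leaf — visit S.
    At V: go right to Y.
      At Y: go left to Q.
        At Q: no left child.
        At Q: go right to D.
          D is a leaf — visit D.
        Visit Q.
      At Y: go right to X.
        At X: no left child.
        At X: go right to G.
          G is a leaf — visit G.
        Visit X.
      Visit Y.
    Visit V.
  Visit N.
At T: go right to H.
  At H: go left to R.
    At R: no left child.
    At R: go right to M.
      At M: no left child.
      At M: go right to C.
        At C: no left child.
        At C: go right to U.
          U is a leaf — visit U.
        Visit C.
      Visit M.
    Visit R.
  At H: no right child.
  Visit H.
Visit T.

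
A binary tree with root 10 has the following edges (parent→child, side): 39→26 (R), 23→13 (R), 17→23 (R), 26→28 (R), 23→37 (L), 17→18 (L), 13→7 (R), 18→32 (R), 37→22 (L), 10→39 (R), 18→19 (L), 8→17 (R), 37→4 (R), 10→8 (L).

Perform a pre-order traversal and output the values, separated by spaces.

Pre-order visits the node, then its left subtree, then its right subtree.
Visit 10.
At 10: go left to 8.
  Visit 8.
  At 8: no left child.
  At 8: go right to 17.
    Visit 17.
    At 17: go left to 18.
      Visit 18.
      At 18: go left to 19.
        19 is a leaf — visit 19.
      At 18: go right to 32.
        32 is a leaf — visit 32.
    At 17: go right to 23.
      Visit 23.
      At 23: go left to 37.
        Visit 37.
        At 37: go left to 22.
          22 is a leaf — visit 22.
        At 37: go right to 4.
          4 is a leaf — visit 4.
      At 23: go right to 13.
        Visit 13.
        At 13: no left child.
        At 13: go right to 7.
          7 is a leaf — visit 7.
At 10: go right to 39.
  Visit 39.
  At 39: no left child.
  At 39: go right to 26.
    Visit 26.
    At 26: no left child.
    At 26: go right to 28.
      28 is a leaf — visit 28.

10 8 17 18 19 32 23 37 22 4 13 7 39 26 28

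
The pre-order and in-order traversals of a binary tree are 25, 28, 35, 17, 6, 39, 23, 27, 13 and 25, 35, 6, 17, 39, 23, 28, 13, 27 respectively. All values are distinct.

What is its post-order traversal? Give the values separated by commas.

The first element of pre-order is the root; it splits in-order into left and right subtrees.
Root 25: left subtree has 0 nodes { }, right has 8 {35, 6, 17, 39, 23, 28, 13, 27}.
  Root 28: left subtree has 5 nodes {35, 6, 17, 39, 23}, right has 2 {13, 27}.
    Root 35: left subtree has 0 nodes { }, right has 4 {6, 17, 39, 23}.
      Root 17: left subtree has 1 node {6}, right has 2 {39, 23}.
        Root 39: left subtree has 0 nodes { }, right has 1 {23}.
    Root 27: left subtree has 1 node {13}, right has 0 { }.

6, 23, 39, 17, 35, 13, 27, 28, 25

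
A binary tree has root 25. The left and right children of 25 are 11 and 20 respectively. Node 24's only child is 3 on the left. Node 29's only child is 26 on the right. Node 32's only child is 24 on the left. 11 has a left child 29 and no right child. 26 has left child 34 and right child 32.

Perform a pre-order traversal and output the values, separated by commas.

25, 11, 29, 26, 34, 32, 24, 3, 20

Pre-order visits the node, then its left subtree, then its right subtree.
Visit 25.
At 25: go left to 11.
  Visit 11.
  At 11: go left to 29.
    Visit 29.
    At 29: no left child.
    At 29: go right to 26.
      Visit 26.
      At 26: go left to 34.
        34 is a leaf — visit 34.
      At 26: go right to 32.
        Visit 32.
        At 32: go left to 24.
          Visit 24.
          At 24: go left to 3.
            3 is a leaf — visit 3.
          At 24: no right child.
        At 32: no right child.
  At 11: no right child.
At 25: go right to 20.
  20 is a leaf — visit 20.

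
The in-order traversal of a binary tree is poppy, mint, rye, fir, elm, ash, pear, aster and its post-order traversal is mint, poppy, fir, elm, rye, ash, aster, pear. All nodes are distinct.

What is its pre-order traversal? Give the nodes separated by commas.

The last element of post-order is the root; it splits in-order into left and right subtrees.
Root pear: left subtree has 6 nodes {poppy, mint, rye, fir, elm, ash}, right has 1 {aster}.
  Root ash: left subtree has 5 nodes {poppy, mint, rye, fir, elm}, right has 0 { }.
    Root rye: left subtree has 2 nodes {poppy, mint}, right has 2 {fir, elm}.
      Root poppy: left subtree has 0 nodes { }, right has 1 {mint}.
      Root elm: left subtree has 1 node {fir}, right has 0 { }.

pear, ash, rye, poppy, mint, elm, fir, aster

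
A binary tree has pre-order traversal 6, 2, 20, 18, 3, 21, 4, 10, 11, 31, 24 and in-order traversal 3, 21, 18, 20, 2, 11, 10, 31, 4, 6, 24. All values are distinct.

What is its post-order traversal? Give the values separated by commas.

21, 3, 18, 20, 11, 31, 10, 4, 2, 24, 6

The first element of pre-order is the root; it splits in-order into left and right subtrees.
Root 6: left subtree has 9 nodes {3, 21, 18, 20, 2, 11, 10, 31, 4}, right has 1 {24}.
  Root 2: left subtree has 4 nodes {3, 21, 18, 20}, right has 4 {11, 10, 31, 4}.
    Root 20: left subtree has 3 nodes {3, 21, 18}, right has 0 { }.
      Root 18: left subtree has 2 nodes {3, 21}, right has 0 { }.
        Root 3: left subtree has 0 nodes { }, right has 1 {21}.
    Root 4: left subtree has 3 nodes {11, 10, 31}, right has 0 { }.
      Root 10: left subtree has 1 node {11}, right has 1 {31}.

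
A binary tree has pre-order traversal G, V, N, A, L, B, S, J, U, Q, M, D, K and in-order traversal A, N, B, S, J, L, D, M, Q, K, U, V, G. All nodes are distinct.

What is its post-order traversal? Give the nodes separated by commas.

The first element of pre-order is the root; it splits in-order into left and right subtrees.
Root G: left subtree has 12 nodes {A, N, B, S, J, L, D, M, Q, K, U, V}, right has 0 { }.
  Root V: left subtree has 11 nodes {A, N, B, S, J, L, D, M, Q, K, U}, right has 0 { }.
    Root N: left subtree has 1 node {A}, right has 9 {B, S, J, L, D, M, Q, K, U}.
      Root L: left subtree has 3 nodes {B, S, J}, right has 5 {D, M, Q, K, U}.
        Root B: left subtree has 0 nodes { }, right has 2 {S, J}.
          Root S: left subtree has 0 nodes { }, right has 1 {J}.
        Root U: left subtree has 4 nodes {D, M, Q, K}, right has 0 { }.
          Root Q: left subtree has 2 nodes {D, M}, right has 1 {K}.
            Root M: left subtree has 1 node {D}, right has 0 { }.

A, J, S, B, D, M, K, Q, U, L, N, V, G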